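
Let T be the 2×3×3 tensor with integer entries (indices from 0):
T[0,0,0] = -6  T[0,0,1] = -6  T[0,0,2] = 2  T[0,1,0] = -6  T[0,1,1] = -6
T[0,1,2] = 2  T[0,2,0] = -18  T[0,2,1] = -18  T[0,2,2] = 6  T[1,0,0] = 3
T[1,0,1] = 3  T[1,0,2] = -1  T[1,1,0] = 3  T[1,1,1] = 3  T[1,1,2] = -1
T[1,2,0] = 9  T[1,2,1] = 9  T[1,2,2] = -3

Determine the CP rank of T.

1

Lower bound: T ≠ 0 (e.g. T[0,0,0] = -6), so rank(T) ≥ 1.
Upper bound: if T = a ∘ b ∘ c then every fibre of T is a multiple of the corresponding factor, so read the factors off the fibres through the nonzero entry T[0,0,0] = -6.
The mode-1 fibre T[:,0,0] = [-6, 3] gives a = (2, -1) (primitive direction); the mode-2 fibre T[0,:,0] = [-6, -6, -18] gives b = (1, 1, 3); then c[k] = T[0,0,k] / (a[0]·b[0]) = [-6, -6, 2] / 2 = (-3, -3, 1).
Expanding (2, -1) ∘ (1, 1, 3) ∘ (-3, -3, 1) reproduces all 18 entries of T, so T = (2, -1) ∘ (1, 1, 3) ∘ (-3, -3, 1) and rank(T) ≤ 1.
These bounds meet, so rank(T) = 1.
Check entry T[1,1,0] = 3: (-1)·(1)·(-3) = 3.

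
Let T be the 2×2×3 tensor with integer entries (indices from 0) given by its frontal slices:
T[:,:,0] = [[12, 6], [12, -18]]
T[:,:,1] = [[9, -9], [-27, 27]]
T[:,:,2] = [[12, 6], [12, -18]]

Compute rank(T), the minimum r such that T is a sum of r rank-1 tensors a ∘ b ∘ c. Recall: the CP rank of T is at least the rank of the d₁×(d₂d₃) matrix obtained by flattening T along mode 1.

2

Lower bound: in the mode-3 unfolding of T (rows indexed by k, columns by (i,j)) the 2×2 minor on rows k ∈ {0, 1}, columns (i,j) ∈ {(0,0), (0,1)} is det [[12, 6], [9, -9]] = -162 ≠ 0, so that unfolding has rank ≥ 2 and hence rank(T) ≥ 2 (CP rank is at least every unfolding rank, though it can be larger).
Upper bound: with S_k = T[:,:,k], the two rank-1 terms a₁b₁ᵀ, a₂b₂ᵀ are the rank-1 members of the pencil x·S₀ + y·S₁.
det(x·S₀ + y·S₁) is −288·x² + 432·xy = (-144)·(2·x − 3·y)(x), vanishing at (x:y) = (3:2) and (0:1).
M₁ = 3·S₀ + 2·S₁ = [[54, 0], [-18, 0]] = 18·[3, -1][1, 0]ᵀ and M₂ = S₁ = [[9, -9], [-27, 27]] = 9·[1, -3][1, -1]ᵀ, so take a₁ = [3, -1], b₁ = [1, 0], a₂ = [1, -3], b₂ = [1, -1].
Each slice is an integer combination of E₁ = a₁b₁ᵀ and E₂ = a₂b₂ᵀ: S₀ = 6·E₁ − 6·E₂, S₁ = 9·E₂, S₂ = 6·E₁ − 6·E₂; reading off coefficients, c₁ = [6, 0, 6] and c₂ = [-6, 9, -6].
Hence T = [3, -1] ∘ [1, 0] ∘ [6, 0, 6] + [1, -3] ∘ [1, -1] ∘ [-6, 9, -6], so rank(T) ≤ 2.
These bounds meet, so rank(T) = 2.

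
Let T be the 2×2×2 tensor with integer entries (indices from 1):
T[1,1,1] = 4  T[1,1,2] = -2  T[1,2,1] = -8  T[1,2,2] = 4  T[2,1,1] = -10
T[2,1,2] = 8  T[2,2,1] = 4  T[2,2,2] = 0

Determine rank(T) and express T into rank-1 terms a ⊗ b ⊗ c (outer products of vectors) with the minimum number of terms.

Lower bound: the mode-3 unfolding of T (rows indexed by k, columns by (i,j) = (1,1), (1,2), (2,1), (2,2)) is [[4, -8, -10, 4], [-2, 4, 8, 0]].
There the 2×2 minor on rows k ∈ {1, 2}, columns (i,j) ∈ {(1,1), (2,1)} is det [[4, -10], [-2, 8]] = 12 ≠ 0, so this unfolding has rank ≥ 2; CP rank is at least every unfolding rank, so rank(T) ≥ 2. (This is only a lower bound: in general the CP rank may exceed every unfolding rank, so we still need to exhibit 2 rank-1 terms summing to T.)
Upper bound — finding two terms. Write S_k = T[:,:,k] for the frontal slices: S₁ = [[4, -8], [-10, 4]], S₂ = [[-2, 4], [8, 0]].
If T = a₁ ⊗ b₁ ⊗ c₁ + a₂ ⊗ b₂ ⊗ c₂ then each S_k = c₁[k]·a₁b₁ᵀ + c₂[k]·a₂b₂ᵀ. S₁ and S₂ are linearly independent, so a₁b₁ᵀ and a₂b₂ᵀ must span the same plane of matrices: they are the rank-1 matrices of the form x·S₁ + y·S₂.
det(x·S₁ + y·S₂) is −64·x² + 96·xy − 32·y² = (-32)·(2·x − y)(x − y), vanishing at (x:y) = (1:2) and (1:1).
M₁ = S₁ + 2·S₂ = [[0, 0], [6, 4]] = 2·(0, 1)(3, 2)ᵀ and M₂ = S₁ + S₂ = [[2, -4], [-2, 4]] = 2·(1, -1)(1, -2)ᵀ, so take a₁ = (0, 1), b₁ = (3, 2), a₂ = (1, -1), b₂ = (1, -2).
Each slice is an integer combination of E₁ = a₁b₁ᵀ and E₂ = a₂b₂ᵀ: S₁ = −2·E₁ + 4·E₂, S₂ = 2·E₁ − 2·E₂; reading off coefficients, c₁ = (-2, 2) and c₂ = (4, -2).
Hence T = (0, 1) ⊗ (3, 2) ⊗ (-2, 2) + (1, -1) ⊗ (1, -2) ⊗ (4, -2), so rank(T) ≤ 2.
These bounds meet, so rank(T) = 2.
Check entry T[1,1,1] = 4: (0)·(3)·(-2) + (1)·(1)·(4) = 4.

rank(T) = 2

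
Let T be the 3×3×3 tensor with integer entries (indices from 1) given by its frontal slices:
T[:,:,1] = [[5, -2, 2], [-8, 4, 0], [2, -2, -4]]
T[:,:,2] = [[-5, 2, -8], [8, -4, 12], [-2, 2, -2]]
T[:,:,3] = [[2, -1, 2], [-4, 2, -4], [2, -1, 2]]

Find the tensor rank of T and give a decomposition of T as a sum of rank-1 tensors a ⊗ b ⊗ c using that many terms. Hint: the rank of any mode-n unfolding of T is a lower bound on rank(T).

rank(T) = 3

Lower bound: in the mode-2 unfolding of T (rows indexed by j, columns by (i,k)) the 3×3 minor on rows j ∈ {1, 2, 3}, columns (i,k) ∈ {(1,1), (1,2), (1,3)} is det [[5, -5, 2], [-2, 2, -1], [2, -8, 2]] = -6 ≠ 0, so that unfolding has rank ≥ 3 and hence rank(T) ≥ 3 (CP rank is at least every unfolding rank, though it can be larger).
Upper bound: T is a sum of 3 rank-1 terms, T = [1, -2, 1] ⊗ [0, 0, 1] ⊗ [-4, -2, 0] + [1, -2, 1] ⊗ [2, -1, 2] ⊗ [2, -2, 1] + [1, 0, -2] ⊗ [1, 0, 2] ⊗ [1, -1, 0] (one valid choice — decompositions are not unique — normalised so each a, b is primitive with positive first nonzero entry; check it by expanding all entries), so rank(T) ≤ 3.
These bounds meet, so rank(T) = 3.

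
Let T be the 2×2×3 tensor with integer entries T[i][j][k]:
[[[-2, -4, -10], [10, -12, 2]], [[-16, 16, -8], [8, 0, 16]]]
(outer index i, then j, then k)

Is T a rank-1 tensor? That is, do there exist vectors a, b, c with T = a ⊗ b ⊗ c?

The mode-2 unfolding of T (rows indexed by j, columns by (i,k) = (0,0), (0,1), (0,2), (1,0), (1,1), (1,2)) is [[-2, -4, -10, -16, 16, -8], [10, -12, 2, 8, 0, 16]].
There the 2×2 minor on rows j ∈ {0, 1}, columns (i,k) ∈ {(0,0), (0,1)} is det [[-2, -4], [10, -12]] = 64 ≠ 0, so this unfolding has rank ≥ 2; CP rank is at least every unfolding rank, so rank(T) ≥ 2.
In particular rank(T) ≥ 2 > 1, so T is not rank-1.

No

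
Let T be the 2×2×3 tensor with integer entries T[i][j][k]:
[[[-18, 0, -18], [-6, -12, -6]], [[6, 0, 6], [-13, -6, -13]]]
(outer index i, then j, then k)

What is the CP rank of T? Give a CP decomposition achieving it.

rank(T) = 2

Lower bound: the mode-3 unfolding of T (rows indexed by k, columns by (i,j) = (0,0), (0,1), (1,0), (1,1)) is [[-18, -6, 6, -13], [0, -12, 0, -6], [-18, -6, 6, -13]].
There the 2×2 minor on rows k ∈ {0, 1}, columns (i,j) ∈ {(0,0), (0,1)} is det [[-18, -6], [0, -12]] = 216 ≠ 0, so this unfolding has rank ≥ 2; CP rank is at least every unfolding rank, so rank(T) ≥ 2. (This is only a lower bound: in general the CP rank may exceed every unfolding rank, so we still need to exhibit 2 rank-1 terms summing to T.)
Upper bound — finding two terms. Write S_k = T[:,:,k] for the frontal slices: S₀ = [[-18, -6], [6, -13]], S₁ = [[0, -12], [0, -6]], S₂ = [[-18, -6], [6, -13]].
If T = a₁ ⊗ b₁ ⊗ c₁ + a₂ ⊗ b₂ ⊗ c₂ then each S_k = c₁[k]·a₁b₁ᵀ + c₂[k]·a₂b₂ᵀ. S₀ and S₁ are linearly independent, so a₁b₁ᵀ and a₂b₂ᵀ must span the same plane of matrices: they are the rank-1 matrices of the form x·S₀ + y·S₁.
det(x·S₀ + y·S₁) is 270·x² + 180·xy = 90·(3·x + 2·y)(x), vanishing at (x:y) = (2:-3) and (0:1).
M₁ = 2·S₀ − 3·S₁ = [[-36, 24], [12, -8]] = (-4)·(3, -1)(3, -2)ᵀ and M₂ = S₁ = [[0, -12], [0, -6]] = (-6)·(2, 1)(0, 1)ᵀ, so take a₁ = (3, -1), b₁ = (3, -2), a₂ = (2, 1), b₂ = (0, 1).
Each slice is an integer combination of E₁ = a₁b₁ᵀ and E₂ = a₂b₂ᵀ: S₀ = −2·E₁ − 9·E₂, S₁ = −6·E₂, S₂ = −2·E₁ − 9·E₂; reading off coefficients, c₁ = (-2, 0, -2) and c₂ = (-9, -6, -9).
Hence T = (3, -1) ⊗ (3, -2) ⊗ (-2, 0, -2) + (2, 1) ⊗ (0, 1) ⊗ (-9, -6, -9), so rank(T) ≤ 2.
These bounds meet, so rank(T) = 2.
Check entry T[1,1,0] = -13: (-1)·(-2)·(-2) + (1)·(1)·(-9) = -13.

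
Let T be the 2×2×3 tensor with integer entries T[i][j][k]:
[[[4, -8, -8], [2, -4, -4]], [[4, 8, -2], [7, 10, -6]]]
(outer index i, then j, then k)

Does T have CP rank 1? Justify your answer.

The mode-3 unfolding of T (rows indexed by k, columns by (i,j) = (0,0), (0,1), (1,0), (1,1)) is [[4, 2, 4, 7], [-8, -4, 8, 10], [-8, -4, -2, -6]].
There the 3×3 minor on rows k ∈ {0, 1, 2}, columns (i,j) ∈ {(0,0), (1,0), (1,1)} is det [[4, 4, 7], [-8, 8, 10], [-8, -2, -6]] = -64 ≠ 0, so this unfolding has rank ≥ 3; CP rank is at least every unfolding rank, so rank(T) ≥ 3.
In particular rank(T) ≥ 3 > 1, so T is not rank-1.

No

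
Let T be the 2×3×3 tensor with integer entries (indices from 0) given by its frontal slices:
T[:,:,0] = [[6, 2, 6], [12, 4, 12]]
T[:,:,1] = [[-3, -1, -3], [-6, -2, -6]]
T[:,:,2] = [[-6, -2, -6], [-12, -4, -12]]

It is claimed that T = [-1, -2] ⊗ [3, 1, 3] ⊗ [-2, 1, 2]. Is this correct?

Yes

Reconstruct entrywise from the claimed factors. For example, T[1,0,0] = 12 and Σₗ aₗ[1]bₗ[0]cₗ[0] = (-2)·(3)·(-2) = 12; checking all 18 entries, every one matches. The claim holds.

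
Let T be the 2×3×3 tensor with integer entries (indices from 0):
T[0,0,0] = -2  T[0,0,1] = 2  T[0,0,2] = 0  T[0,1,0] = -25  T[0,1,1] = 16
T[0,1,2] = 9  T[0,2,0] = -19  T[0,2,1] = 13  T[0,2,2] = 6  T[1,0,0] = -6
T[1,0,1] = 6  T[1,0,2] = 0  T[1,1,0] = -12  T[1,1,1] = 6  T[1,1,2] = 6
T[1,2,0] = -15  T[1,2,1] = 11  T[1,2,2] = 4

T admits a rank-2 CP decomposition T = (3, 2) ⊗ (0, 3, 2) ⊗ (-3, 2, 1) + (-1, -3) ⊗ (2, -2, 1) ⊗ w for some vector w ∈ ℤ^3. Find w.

Subtract the known terms from T to get the rank-1 residual R = (-1, -3) ⊗ (2, -2, 1) ⊗ w, so R[i,j,k] = a[i]·b[j]·w[k]. Pick indices with nonzero a[0]·b[0] = (-1)·(2) = -2. Only the fibre through (0,0,·) is needed: R[0,0,:] = T[0,0,:] − Σₗ aₗ[0]bₗ[0]cₗ = [-2, 2, 0] − (3)·(0)·(-3, 2, 1) = [-2, 2, 0]. Then w[k] = R[0,0,k] / -2 for each k, giving w = [-2, 2, 0] / -2 = (1, -1, 0).

w = (1, -1, 0)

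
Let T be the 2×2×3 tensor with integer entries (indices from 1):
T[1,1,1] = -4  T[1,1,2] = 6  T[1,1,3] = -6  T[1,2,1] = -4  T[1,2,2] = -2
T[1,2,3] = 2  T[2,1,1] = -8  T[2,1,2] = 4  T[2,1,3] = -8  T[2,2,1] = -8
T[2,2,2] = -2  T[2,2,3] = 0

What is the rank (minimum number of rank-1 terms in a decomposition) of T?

3

Lower bound: the mode-3 unfolding of T (rows indexed by k, columns by (i,j) = (1,1), (1,2), (2,1), (2,2)) is [[-4, -4, -8, -8], [6, -2, 4, -2], [-6, 2, -8, 0]].
There the 3×3 minor on rows k ∈ {1, 2, 3}, columns (i,j) ∈ {(1,1), (1,2), (2,1)} is det [[-4, -4, -8], [6, -2, 4], [-6, 2, -8]] = -128 ≠ 0, so this unfolding has rank ≥ 3; CP rank is at least every unfolding rank, so rank(T) ≥ 3. (Flattening ranks never certify an upper bound on CP rank; for that we must actually write T with 3 rank-1 terms.)
Upper bound: T is a sum of 3 rank-1 terms, T = (1, 1) ∘ (1, -1) ∘ (0, 2, -4) + (1, 2) ∘ (1, 1) ∘ (-4, 0, -2) + (2, 1) ∘ (1, 0) ∘ (0, 2, 0) (one valid choice — decompositions are not unique — normalised so each a, b is primitive with positive first nonzero entry; check it by expanding all entries), so rank(T) ≤ 3.
These bounds meet, so rank(T) = 3.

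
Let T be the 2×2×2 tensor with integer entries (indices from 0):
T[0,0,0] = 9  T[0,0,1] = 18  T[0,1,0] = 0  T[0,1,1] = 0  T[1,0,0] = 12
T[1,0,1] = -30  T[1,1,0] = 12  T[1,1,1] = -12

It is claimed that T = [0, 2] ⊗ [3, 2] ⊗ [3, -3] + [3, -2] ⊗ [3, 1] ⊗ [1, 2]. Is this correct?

Reconstruct entry (0,1,0) from the claimed factors: Σₗ aₗ[0]bₗ[1]cₗ[0] = (0)·(2)·(3) + (3)·(1)·(1) = 3, but T[0,1,0] = 0. The claim is false.

No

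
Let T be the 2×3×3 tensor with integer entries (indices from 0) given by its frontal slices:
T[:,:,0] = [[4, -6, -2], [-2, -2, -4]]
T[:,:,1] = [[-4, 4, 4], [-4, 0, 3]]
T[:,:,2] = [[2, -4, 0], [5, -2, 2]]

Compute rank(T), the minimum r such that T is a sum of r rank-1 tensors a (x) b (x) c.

Lower bound: the mode-3 unfolding of T (rows indexed by k, columns by (i,j) = (0,0), (0,1), (0,2), (1,0), (1,1), (1,2)) is [[4, -6, -2, -2, -2, -4], [-4, 4, 4, -4, 0, 3], [2, -4, 0, 5, -2, 2]].
There the 3×3 minor on rows k ∈ {0, 1, 2}, columns (i,j) ∈ {(0,0), (0,1), (1,0)} is det [[4, -6, -2], [-4, 4, -4], [2, -4, 5]] = -72 ≠ 0, so this unfolding has rank ≥ 3; CP rank is at least every unfolding rank, so rank(T) ≥ 3. (This is only a lower bound: in general the CP rank may exceed every unfolding rank, so we still need to exhibit 3 rank-1 terms summing to T.)
Upper bound: T is a sum of 3 rank-1 terms, T = [0, 1] (x) [2, 0, 1] (x) [-2, -1, 2] + [1, 1] (x) [0, 1, -1] (x) [2, -4, 0] + [2, 1] (x) [1, -2, 0] (x) [2, -2, 1] (one valid choice — decompositions are not unique — normalised so each a, b is primitive with positive first nonzero entry; check it by expanding all entries), so rank(T) ≤ 3.
These bounds meet, so rank(T) = 3.
Check entry T[1,0,2] = 5: (1)·(2)·(2) + (1)·(0)·(0) + (1)·(1)·(1) = 5.

3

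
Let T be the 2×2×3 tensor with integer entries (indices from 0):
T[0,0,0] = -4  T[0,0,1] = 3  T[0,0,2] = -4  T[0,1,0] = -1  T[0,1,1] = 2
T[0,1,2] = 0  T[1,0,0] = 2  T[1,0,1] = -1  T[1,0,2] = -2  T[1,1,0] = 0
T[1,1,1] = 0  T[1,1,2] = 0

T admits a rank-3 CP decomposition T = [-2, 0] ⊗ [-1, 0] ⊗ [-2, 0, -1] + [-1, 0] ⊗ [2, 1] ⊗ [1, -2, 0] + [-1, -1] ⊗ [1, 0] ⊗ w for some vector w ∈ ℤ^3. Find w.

Subtract the known terms from T to get the rank-1 residual R = [-1, -1] ⊗ [1, 0] ⊗ w, so R[i,j,k] = a[i]·b[j]·w[k]. Pick indices with nonzero a[0]·b[0] = (-1)·(1) = -1. Only the fibre through (0,0,·) is needed: R[0,0,:] = T[0,0,:] − Σₗ aₗ[0]bₗ[0]cₗ = [-4, 3, -4] − (-2)·(-1)·[-2, 0, -1] − (-1)·(2)·[1, -2, 0] = [2, -1, -2]. Then w[k] = R[0,0,k] / -1 for each k, giving w = [2, -1, -2] / -1 = [-2, 1, 2].

w = [-2, 1, 2]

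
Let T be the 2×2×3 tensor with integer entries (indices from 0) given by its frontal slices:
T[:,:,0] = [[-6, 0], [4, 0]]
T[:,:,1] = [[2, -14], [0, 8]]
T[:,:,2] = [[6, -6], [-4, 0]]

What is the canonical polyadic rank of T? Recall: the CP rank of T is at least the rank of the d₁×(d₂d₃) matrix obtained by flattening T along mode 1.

3

Lower bound: the mode-3 unfolding of T (rows indexed by k, columns by (i,j) = (0,0), (0,1), (1,0), (1,1)) is [[-6, 0, 4, 0], [2, -14, 0, 8], [6, -6, -4, 0]].
There the 3×3 minor on rows k ∈ {0, 1, 2}, columns (i,j) ∈ {(0,0), (0,1), (1,0)} is det [[-6, 0, 4], [2, -14, 0], [6, -6, -4]] = -48 ≠ 0, so this unfolding has rank ≥ 3; CP rank is at least every unfolding rank, so rank(T) ≥ 3. (Unfolding ranks only ever bound the CP rank from below — rank(T) can be strictly larger than all of them — so the matching upper bound has to come from an explicit 3-term decomposition.)
Upper bound: T is a sum of 3 rank-1 terms, T = [1, -1] ⊗ [1, 2] ⊗ [-2, -2, 2] + [1, 0] ⊗ [0, 1] ⊗ [-4, -2, -2] + [2, -1] ⊗ [1, -2] ⊗ [-2, 2, 2] (written with every a and b primitive with positive leading entry and the scale carried by c; CP decompositions are not unique, and this one is verified by expanding entrywise), so rank(T) ≤ 3.
These bounds meet, so rank(T) = 3.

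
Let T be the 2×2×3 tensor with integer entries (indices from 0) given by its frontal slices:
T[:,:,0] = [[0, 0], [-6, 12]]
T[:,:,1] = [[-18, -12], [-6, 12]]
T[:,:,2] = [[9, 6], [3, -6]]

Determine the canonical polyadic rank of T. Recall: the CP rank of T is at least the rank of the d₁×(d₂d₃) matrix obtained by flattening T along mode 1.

2

Lower bound: the mode-1 unfolding of T (rows indexed by i, columns by (j,k) = (0,0), (0,1), (0,2), (1,0), (1,1), (1,2)) is [[0, -18, 9, 0, -12, 6], [-6, -6, 3, 12, 12, -6]].
There the 2×2 minor on rows i ∈ {0, 1}, columns (j,k) ∈ {(0,0), (0,1)} is det [[0, -18], [-6, -6]] = -108 ≠ 0, so this unfolding has rank ≥ 2; CP rank is at least every unfolding rank, so rank(T) ≥ 2. (This is only a lower bound: in general the CP rank may exceed every unfolding rank, so we still need to exhibit 2 rank-1 terms summing to T.)
Upper bound — finding two terms. Write S_k = T[:,:,k] for the frontal slices: S₀ = [[0, 0], [-6, 12]], S₁ = [[-18, -12], [-6, 12]], S₂ = [[9, 6], [3, -6]].
If T = a₁ ⊗ b₁ ⊗ c₁ + a₂ ⊗ b₂ ⊗ c₂ then each S_k = c₁[k]·a₁b₁ᵀ + c₂[k]·a₂b₂ᵀ. S₀ and S₁ are linearly independent, so a₁b₁ᵀ and a₂b₂ᵀ must span the same plane of matrices: they are the rank-1 matrices of the form x·S₀ + y·S₁.
det(x·S₀ + y·S₁) is −288·xy − 288·y² = (-288)·(y)(x + y), vanishing at (x:y) = (1:0) and (1:-1).
M₁ = S₀ = [[0, 0], [-6, 12]] = (-6)·(0, 1)(1, -2)ᵀ and M₂ = S₀ − S₁ = [[18, 12], [0, 0]] = 6·(1, 0)(3, 2)ᵀ, so take a₁ = (0, 1), b₁ = (1, -2), a₂ = (1, 0), b₂ = (3, 2).
Each slice is an integer combination of E₁ = a₁b₁ᵀ and E₂ = a₂b₂ᵀ: S₀ = −6·E₁, S₁ = −6·E₁ − 6·E₂, S₂ = 3·E₁ + 3·E₂; reading off coefficients, c₁ = (-6, -6, 3) and c₂ = (0, -6, 3).
Hence T = (0, 1) ⊗ (1, -2) ⊗ (-6, -6, 3) + (1, 0) ⊗ (3, 2) ⊗ (0, -6, 3), so rank(T) ≤ 2.
These bounds meet, so rank(T) = 2.
Check entry T[0,0,0] = 0: (0)·(1)·(-6) + (1)·(3)·(0) = 0.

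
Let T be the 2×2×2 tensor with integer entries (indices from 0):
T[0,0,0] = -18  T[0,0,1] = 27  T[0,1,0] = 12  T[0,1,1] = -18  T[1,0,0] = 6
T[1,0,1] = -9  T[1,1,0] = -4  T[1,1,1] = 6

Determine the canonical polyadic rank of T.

Lower bound: T ≠ 0 (e.g. T[0,0,0] = -18), so rank(T) ≥ 1.
Upper bound: if T = a ∘ b ∘ c then every fibre of T is a multiple of the corresponding factor, so read the factors off the fibres through the nonzero entry T[0,0,0] = -18.
The mode-1 fibre T[:,0,0] = [-18, 6] gives a = [3, -1] (primitive direction); the mode-2 fibre T[0,:,0] = [-18, 12] gives b = [3, -2]; then c[k] = T[0,0,k] / (a[0]·b[0]) = [-18, 27] / 9 = [-2, 3].
Expanding [3, -1] ∘ [3, -2] ∘ [-2, 3] reproduces all 8 entries of T, so T = [3, -1] ∘ [3, -2] ∘ [-2, 3] and rank(T) ≤ 1.
These bounds meet, so rank(T) = 1.

1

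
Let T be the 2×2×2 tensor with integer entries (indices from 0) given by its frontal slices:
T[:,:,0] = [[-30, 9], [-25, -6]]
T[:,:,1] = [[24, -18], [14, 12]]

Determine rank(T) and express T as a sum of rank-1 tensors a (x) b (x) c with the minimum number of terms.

Lower bound: the mode-2 unfolding of T (rows indexed by j, columns by (i,k) = (0,0), (0,1), (1,0), (1,1)) is [[-30, 24, -25, 14], [9, -18, -6, 12]].
There the 2×2 minor on rows j ∈ {0, 1}, columns (i,k) ∈ {(0,0), (0,1)} is det [[-30, 24], [9, -18]] = 324 ≠ 0, so this unfolding has rank ≥ 2; CP rank is at least every unfolding rank, so rank(T) ≥ 2. (Flattening ranks never certify an upper bound on CP rank; for that we must actually write T with 2 rank-1 terms.)
Upper bound — finding two terms. Write S_k = T[:,:,k] for the frontal slices: S₀ = [[-30, 9], [-25, -6]], S₁ = [[24, -18], [14, 12]].
If T = a₁ (x) b₁ (x) c₁ + a₂ (x) b₂ (x) c₂ then each S_k = c₁[k]·a₁b₁ᵀ + c₂[k]·a₂b₂ᵀ. S₀ and S₁ are linearly independent, so a₁b₁ᵀ and a₂b₂ᵀ must span the same plane of matrices: they are the rank-1 matrices of the form x·S₀ + y·S₁.
det(x·S₀ + y·S₁) is 405·x² − 1080·xy + 540·y² = 135·(3·x − 2·y)(x − 2·y), vanishing at (x:y) = (2:3) and (2:1).
M₁ = 2·S₀ + 3·S₁ = [[12, -36], [-8, 24]] = 4·[3, -2][1, -3]ᵀ and M₂ = 2·S₀ + S₁ = [[-36, 0], [-36, 0]] = (-36)·[1, 1][1, 0]ᵀ, so take a₁ = [3, -2], b₁ = [1, -3], a₂ = [1, 1], b₂ = [1, 0].
Each slice is an integer combination of E₁ = a₁b₁ᵀ and E₂ = a₂b₂ᵀ: S₀ = −E₁ − 27·E₂, S₁ = 2·E₁ + 18·E₂; reading off coefficients, c₁ = [-1, 2] and c₂ = [-27, 18].
Hence T = [3, -2] (x) [1, -3] (x) [-1, 2] + [1, 1] (x) [1, 0] (x) [-27, 18], so rank(T) ≤ 2.
These bounds meet, so rank(T) = 2.
Check entry T[1,0,1] = 14: (-2)·(1)·(2) + (1)·(1)·(18) = 14.

rank(T) = 2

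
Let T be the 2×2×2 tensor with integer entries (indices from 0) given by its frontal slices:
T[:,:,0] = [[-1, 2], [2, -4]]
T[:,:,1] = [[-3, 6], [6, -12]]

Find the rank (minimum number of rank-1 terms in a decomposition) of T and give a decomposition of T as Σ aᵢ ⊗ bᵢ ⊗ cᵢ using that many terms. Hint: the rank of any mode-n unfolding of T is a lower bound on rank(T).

Lower bound: T ≠ 0 (e.g. T[0,0,0] = -1), so rank(T) ≥ 1.
Upper bound: if T = a ⊗ b ⊗ c then every fibre of T is a multiple of the corresponding factor, so read the factors off the fibres through the nonzero entry T[0,0,0] = -1.
The mode-1 fibre T[:,0,0] = [-1, 2] gives a = (1, -2) (primitive direction); the mode-2 fibre T[0,:,0] = [-1, 2] gives b = (1, -2); then c[k] = T[0,0,k] / (a[0]·b[0]) = [-1, -3] / 1 = (-1, -3).
Expanding (1, -2) ⊗ (1, -2) ⊗ (-1, -3) reproduces all 8 entries of T, so T = (1, -2) ⊗ (1, -2) ⊗ (-1, -3) and rank(T) ≤ 1.
These bounds meet, so rank(T) = 1.

rank(T) = 1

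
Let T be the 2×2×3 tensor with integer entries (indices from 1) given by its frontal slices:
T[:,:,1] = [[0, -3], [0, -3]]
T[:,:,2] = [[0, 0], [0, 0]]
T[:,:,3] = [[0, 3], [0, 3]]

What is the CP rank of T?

1

Lower bound: T ≠ 0 (e.g. T[1,2,1] = -3), so rank(T) ≥ 1.
Upper bound: if T = a ⊗ b ⊗ c then every fibre of T is a multiple of the corresponding factor, so read the factors off the fibres through the nonzero entry T[1,2,1] = -3.
The mode-1 fibre T[:,2,1] = [-3, -3] gives a = (1, 1) (primitive direction); the mode-2 fibre T[1,:,1] = [0, -3] gives b = (0, 1); then c[k] = T[1,2,k] / (a[1]·b[2]) = [-3, 0, 3] / 1 = (-3, 0, 3).
Expanding (1, 1) ⊗ (0, 1) ⊗ (-3, 0, 3) reproduces all 12 entries of T, so T = (1, 1) ⊗ (0, 1) ⊗ (-3, 0, 3) and rank(T) ≤ 1.
These bounds meet, so rank(T) = 1.
Check entry T[2,2,1] = -3: (1)·(1)·(-3) = -3.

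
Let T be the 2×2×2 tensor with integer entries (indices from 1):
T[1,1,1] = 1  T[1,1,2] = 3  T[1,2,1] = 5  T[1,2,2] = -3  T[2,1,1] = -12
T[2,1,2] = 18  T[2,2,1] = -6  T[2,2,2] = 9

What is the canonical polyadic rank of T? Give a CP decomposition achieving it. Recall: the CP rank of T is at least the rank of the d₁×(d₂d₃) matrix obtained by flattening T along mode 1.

rank(T) = 2

Lower bound: the mode-3 unfolding of T (rows indexed by k, columns by (i,j) = (1,1), (1,2), (2,1), (2,2)) is [[1, 5, -12, -6], [3, -3, 18, 9]].
There the 2×2 minor on rows k ∈ {1, 2}, columns (i,j) ∈ {(1,1), (1,2)} is det [[1, 5], [3, -3]] = -18 ≠ 0, so this unfolding has rank ≥ 2; CP rank is at least every unfolding rank, so rank(T) ≥ 2. (Flattening ranks never certify an upper bound on CP rank; for that we must actually write T with 2 rank-1 terms.)
Upper bound — finding two terms. Write S_k = T[:,:,k] for the frontal slices: S₁ = [[1, 5], [-12, -6]], S₂ = [[3, -3], [18, 9]].
If T = a₁ ⊗ b₁ ⊗ c₁ + a₂ ⊗ b₂ ⊗ c₂ then each S_k = c₁[k]·a₁b₁ᵀ + c₂[k]·a₂b₂ᵀ. S₁ and S₂ are linearly independent, so a₁b₁ᵀ and a₂b₂ᵀ must span the same plane of matrices: they are the rank-1 matrices of the form x·S₁ + y·S₂.
det(x·S₁ + y·S₂) is 54·x² − 135·xy + 81·y² = 27·(2·x − 3·y)(x − y), vanishing at (x:y) = (3:2) and (1:1).
M₁ = 3·S₁ + 2·S₂ = [[9, 9], [0, 0]] = 9·(1, 0)(1, 1)ᵀ and M₂ = S₁ + S₂ = [[4, 2], [6, 3]] = (2, 3)(2, 1)ᵀ, so take a₁ = (1, 0), b₁ = (1, 1), a₂ = (2, 3), b₂ = (2, 1).
Each slice is an integer combination of E₁ = a₁b₁ᵀ and E₂ = a₂b₂ᵀ: S₁ = 9·E₁ − 2·E₂, S₂ = −9·E₁ + 3·E₂; reading off coefficients, c₁ = (9, -9) and c₂ = (-2, 3).
Hence T = (1, 0) ⊗ (1, 1) ⊗ (9, -9) + (2, 3) ⊗ (2, 1) ⊗ (-2, 3), so rank(T) ≤ 2.
These bounds meet, so rank(T) = 2.
Check entry T[2,1,1] = -12: (0)·(1)·(9) + (3)·(2)·(-2) = -12.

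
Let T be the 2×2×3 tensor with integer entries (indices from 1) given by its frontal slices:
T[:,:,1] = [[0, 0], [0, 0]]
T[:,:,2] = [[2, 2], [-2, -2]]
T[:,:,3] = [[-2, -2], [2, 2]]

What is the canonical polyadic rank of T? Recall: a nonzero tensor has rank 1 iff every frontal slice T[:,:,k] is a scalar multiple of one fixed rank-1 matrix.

1

Lower bound: T ≠ 0 (e.g. T[1,1,2] = 2), so rank(T) ≥ 1.
Upper bound: if T = a ∘ b ∘ c then every fibre of T is a multiple of the corresponding factor, so read the factors off the fibres through the nonzero entry T[1,1,2] = 2.
The mode-1 fibre T[:,1,2] = [2, -2] gives a = (1, -1) (primitive direction); the mode-2 fibre T[1,:,2] = [2, 2] gives b = (1, 1); then c[k] = T[1,1,k] / (a[1]·b[1]) = [0, 2, -2] / 1 = (0, 2, -2).
Expanding (1, -1) ∘ (1, 1) ∘ (0, 2, -2) reproduces all 12 entries of T, so T = (1, -1) ∘ (1, 1) ∘ (0, 2, -2) and rank(T) ≤ 1.
These bounds meet, so rank(T) = 1.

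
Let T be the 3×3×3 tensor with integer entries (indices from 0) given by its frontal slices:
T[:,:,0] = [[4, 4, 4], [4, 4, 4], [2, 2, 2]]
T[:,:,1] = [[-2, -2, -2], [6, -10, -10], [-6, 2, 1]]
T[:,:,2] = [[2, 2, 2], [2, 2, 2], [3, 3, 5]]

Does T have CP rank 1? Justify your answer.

The mode-2 unfolding of T (rows indexed by j, columns by (i,k) = (0,0), (0,1), (0,2), (1,0), (1,1), (1,2), (2,0), (2,1), (2,2)) is [[4, -2, 2, 4, 6, 2, 2, -6, 3], [4, -2, 2, 4, -10, 2, 2, 2, 3], [4, -2, 2, 4, -10, 2, 2, 1, 5]].
There the 3×3 minor on rows j ∈ {0, 1, 2}, columns (i,k) ∈ {(0,0), (1,1), (2,1)} is det [[4, 6, -6], [4, -10, 2], [4, -10, 1]] = 64 ≠ 0, so this unfolding has rank ≥ 3; CP rank is at least every unfolding rank, so rank(T) ≥ 3.
In particular rank(T) ≥ 3 > 1, so T is not rank-1.

No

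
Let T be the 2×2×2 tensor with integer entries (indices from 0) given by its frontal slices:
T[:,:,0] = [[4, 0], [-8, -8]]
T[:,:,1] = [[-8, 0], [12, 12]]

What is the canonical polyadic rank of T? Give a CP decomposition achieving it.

Lower bound: the mode-3 unfolding of T (rows indexed by k, columns by (i,j) = (0,0), (0,1), (1,0), (1,1)) is [[4, 0, -8, -8], [-8, 0, 12, 12]].
There the 2×2 minor on rows k ∈ {0, 1}, columns (i,j) ∈ {(0,0), (1,0)} is det [[4, -8], [-8, 12]] = -16 ≠ 0, so this unfolding has rank ≥ 2; CP rank is at least every unfolding rank, so rank(T) ≥ 2. (This is only a lower bound: in general the CP rank may exceed every unfolding rank, so we still need to exhibit 2 rank-1 terms summing to T.)
Upper bound — finding two terms. Write S_k = T[:,:,k] for the frontal slices: S₀ = [[4, 0], [-8, -8]], S₁ = [[-8, 0], [12, 12]].
If T = a₁ ⊗ b₁ ⊗ c₁ + a₂ ⊗ b₂ ⊗ c₂ then each S_k = c₁[k]·a₁b₁ᵀ + c₂[k]·a₂b₂ᵀ. S₀ and S₁ are linearly independent, so a₁b₁ᵀ and a₂b₂ᵀ must span the same plane of matrices: they are the rank-1 matrices of the form x·S₀ + y·S₁.
det(x·S₀ + y·S₁) is −32·x² + 112·xy − 96·y² = (-16)·(2·x − 3·y)(x − 2·y), vanishing at (x:y) = (3:2) and (2:1).
M₁ = 3·S₀ + 2·S₁ = [[-4, 0], [0, 0]] = (-4)·[1, 0][1, 0]ᵀ and M₂ = 2·S₀ + S₁ = [[0, 0], [-4, -4]] = (-4)·[0, 1][1, 1]ᵀ, so take a₁ = [1, 0], b₁ = [1, 0], a₂ = [0, 1], b₂ = [1, 1].
Each slice is an integer combination of E₁ = a₁b₁ᵀ and E₂ = a₂b₂ᵀ: S₀ = 4·E₁ − 8·E₂, S₁ = −8·E₁ + 12·E₂; reading off coefficients, c₁ = [4, -8] and c₂ = [-8, 12].
Hence T = [1, 0] ⊗ [1, 0] ⊗ [4, -8] + [0, 1] ⊗ [1, 1] ⊗ [-8, 12], so rank(T) ≤ 2.
These bounds meet, so rank(T) = 2.

rank(T) = 2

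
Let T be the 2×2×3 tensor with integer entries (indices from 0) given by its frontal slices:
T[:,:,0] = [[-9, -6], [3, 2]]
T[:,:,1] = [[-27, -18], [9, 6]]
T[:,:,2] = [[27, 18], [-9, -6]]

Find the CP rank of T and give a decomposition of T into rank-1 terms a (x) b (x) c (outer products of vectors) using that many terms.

Lower bound: T ≠ 0 (e.g. T[0,0,0] = -9), so rank(T) ≥ 1.
Upper bound: the mode-1 fibre T[:,0,0] = [-9, 3] gives a = [3, -1] (primitive direction); the mode-2 fibre T[0,:,0] = [-9, -6] gives b = [3, 2]; then c[k] = T[0,0,k] / (a[0]·b[0]) = [-9, -27, 27] / 9 = [-1, -3, 3].
Expanding [3, -1] (x) [3, 2] (x) [-1, -3, 3] reproduces all 12 entries of T, so T = [3, -1] (x) [3, 2] (x) [-1, -3, 3] and rank(T) ≤ 1.
These bounds meet, so rank(T) = 1.

rank(T) = 1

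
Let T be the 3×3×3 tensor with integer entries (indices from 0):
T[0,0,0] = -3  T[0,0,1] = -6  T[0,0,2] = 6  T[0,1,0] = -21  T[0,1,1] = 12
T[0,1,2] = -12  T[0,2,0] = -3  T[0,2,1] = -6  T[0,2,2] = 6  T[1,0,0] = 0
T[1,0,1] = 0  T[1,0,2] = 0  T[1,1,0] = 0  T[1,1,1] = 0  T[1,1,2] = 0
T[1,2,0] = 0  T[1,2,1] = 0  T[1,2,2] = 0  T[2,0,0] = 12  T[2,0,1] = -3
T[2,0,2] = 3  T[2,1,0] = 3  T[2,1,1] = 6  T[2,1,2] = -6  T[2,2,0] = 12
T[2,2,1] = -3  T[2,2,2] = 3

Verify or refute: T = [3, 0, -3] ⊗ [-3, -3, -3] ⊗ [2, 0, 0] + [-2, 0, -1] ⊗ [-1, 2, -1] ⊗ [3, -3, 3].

Reconstruct entry (0,0,0) from the claimed factors: Σₗ aₗ[0]bₗ[0]cₗ[0] = (3)·(-3)·(2) + (-2)·(-1)·(3) = -12, but T[0,0,0] = -3. The claim is false.

No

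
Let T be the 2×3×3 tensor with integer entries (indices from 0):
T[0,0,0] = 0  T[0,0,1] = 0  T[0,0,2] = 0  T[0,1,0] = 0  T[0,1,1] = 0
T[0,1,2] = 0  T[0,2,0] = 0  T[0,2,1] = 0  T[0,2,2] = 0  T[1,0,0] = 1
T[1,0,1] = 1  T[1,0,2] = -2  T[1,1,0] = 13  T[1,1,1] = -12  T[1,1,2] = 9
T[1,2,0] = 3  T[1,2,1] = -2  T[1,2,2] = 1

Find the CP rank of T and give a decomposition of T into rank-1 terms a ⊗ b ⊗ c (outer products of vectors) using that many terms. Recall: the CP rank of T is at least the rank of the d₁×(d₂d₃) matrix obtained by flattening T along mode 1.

Lower bound: the mode-3 unfolding of T (rows indexed by k, columns by (i,j) = (0,0), (0,1), (0,2), (1,0), (1,1), (1,2)) is [[0, 0, 0, 1, 13, 3], [0, 0, 0, 1, -12, -2], [0, 0, 0, -2, 9, 1]].
There the 2×2 minor on rows k ∈ {0, 1}, columns (i,j) ∈ {(1,0), (1,1)} is det [[1, 13], [1, -12]] = -25 ≠ 0, so this unfolding has rank ≥ 2; CP rank is at least every unfolding rank, so rank(T) ≥ 2. (Unfolding ranks only ever bound the CP rank from below — rank(T) can be strictly larger than all of them — so the matching upper bound has to come from an explicit 2-term decomposition.)
Upper bound — finding two terms. Every mode-1 slice of T is a multiple of one matrix: T[i,:,:] = a[i]·M with a = [0, 1] and M = [[1, 1, -2], [13, -12, 9], [3, -2, 1]] (rows indexed by j, columns by k). So it suffices to write M as a sum of two rank-1 matrices.
The rows of M satisfy (row 1) = −2·(row 0) + 5·(row 2), so splitting by rows, M = [1, -2, 0][1, 1, -2]ᵀ + [0, 5, 1][3, -2, 1]ᵀ.
Hence T = [0, 1] ⊗ [1, -2, 0] ⊗ [1, 1, -2] + [0, 1] ⊗ [0, 5, 1] ⊗ [3, -2, 1], so rank(T) ≤ 2.
These bounds meet, so rank(T) = 2.

rank(T) = 2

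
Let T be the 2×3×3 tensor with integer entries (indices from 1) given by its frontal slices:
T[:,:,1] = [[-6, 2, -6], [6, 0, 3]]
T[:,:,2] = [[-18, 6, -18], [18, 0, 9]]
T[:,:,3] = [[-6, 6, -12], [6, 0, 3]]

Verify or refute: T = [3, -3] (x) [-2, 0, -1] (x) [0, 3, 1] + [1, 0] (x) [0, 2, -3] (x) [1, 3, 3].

Reconstruct entry (1,1,1) from the claimed factors: Σₗ aₗ[1]bₗ[1]cₗ[1] = (3)·(-2)·(0) + (1)·(0)·(1) = 0, but T[1,1,1] = -6. The claim is false.

No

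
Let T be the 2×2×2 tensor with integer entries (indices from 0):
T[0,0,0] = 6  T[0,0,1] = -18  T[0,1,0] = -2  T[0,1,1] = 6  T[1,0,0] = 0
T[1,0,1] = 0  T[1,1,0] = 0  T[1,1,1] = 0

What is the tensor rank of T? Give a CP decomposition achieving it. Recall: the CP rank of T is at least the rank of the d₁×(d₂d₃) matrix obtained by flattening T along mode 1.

Lower bound: T ≠ 0 (e.g. T[0,0,0] = 6), so rank(T) ≥ 1.
Upper bound: if T = a ∘ b ∘ c then every fibre of T is a multiple of the corresponding factor, so read the factors off the fibres through the nonzero entry T[0,0,0] = 6.
The mode-1 fibre T[:,0,0] = [6, 0] gives a = [1, 0] (primitive direction); the mode-2 fibre T[0,:,0] = [6, -2] gives b = [3, -1]; then c[k] = T[0,0,k] / (a[0]·b[0]) = [6, -18] / 3 = [2, -6].
Expanding [1, 0] ∘ [3, -1] ∘ [2, -6] reproduces all 8 entries of T, so T = [1, 0] ∘ [3, -1] ∘ [2, -6] and rank(T) ≤ 1.
These bounds meet, so rank(T) = 1.

rank(T) = 1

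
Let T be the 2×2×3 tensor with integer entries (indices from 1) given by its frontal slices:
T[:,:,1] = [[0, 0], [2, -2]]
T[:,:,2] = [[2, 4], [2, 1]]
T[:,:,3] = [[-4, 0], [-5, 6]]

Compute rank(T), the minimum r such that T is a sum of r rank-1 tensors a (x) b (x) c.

Lower bound: the mode-3 unfolding of T (rows indexed by k, columns by (i,j) = (1,1), (1,2), (2,1), (2,2)) is [[0, 0, 2, -2], [2, 4, 2, 1], [-4, 0, -5, 6]].
There the 3×3 minor on rows k ∈ {1, 2, 3}, columns (i,j) ∈ {(1,1), (1,2), (2,1)} is det [[0, 0, 2], [2, 4, 2], [-4, 0, -5]] = 32 ≠ 0, so this unfolding has rank ≥ 3; CP rank is at least every unfolding rank, so rank(T) ≥ 3. (This is only a lower bound: in general the CP rank may exceed every unfolding rank, so we still need to exhibit 3 rank-1 terms summing to T.)
Upper bound: T is a sum of 3 rank-1 terms, T = (0, 1) (x) (1, -1) (x) (2, 1, 0) + (1, 2) (x) (1, -2) (x) (0, 0, -2) + (2, 1) (x) (1, 2) (x) (0, 1, -1) (one valid choice — decompositions are not unique — normalised so each a, b is primitive with positive first nonzero entry; check it by expanding all entries), so rank(T) ≤ 3.
These bounds meet, so rank(T) = 3.

3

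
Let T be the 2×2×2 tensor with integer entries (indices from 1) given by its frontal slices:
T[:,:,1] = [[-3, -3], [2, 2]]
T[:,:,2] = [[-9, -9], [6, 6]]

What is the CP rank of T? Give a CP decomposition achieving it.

rank(T) = 1

Lower bound: T ≠ 0 (e.g. T[1,1,1] = -3), so rank(T) ≥ 1.
Upper bound: if T = a (x) b (x) c then every fibre of T is a multiple of the corresponding factor, so read the factors off the fibres through the nonzero entry T[1,1,1] = -3.
The mode-1 fibre T[:,1,1] = [-3, 2] gives a = (3, -2) (primitive direction); the mode-2 fibre T[1,:,1] = [-3, -3] gives b = (1, 1); then c[k] = T[1,1,k] / (a[1]·b[1]) = [-3, -9] / 3 = (-1, -3).
Expanding (3, -2) (x) (1, 1) (x) (-1, -3) reproduces all 8 entries of T, so T = (3, -2) (x) (1, 1) (x) (-1, -3) and rank(T) ≤ 1.
These bounds meet, so rank(T) = 1.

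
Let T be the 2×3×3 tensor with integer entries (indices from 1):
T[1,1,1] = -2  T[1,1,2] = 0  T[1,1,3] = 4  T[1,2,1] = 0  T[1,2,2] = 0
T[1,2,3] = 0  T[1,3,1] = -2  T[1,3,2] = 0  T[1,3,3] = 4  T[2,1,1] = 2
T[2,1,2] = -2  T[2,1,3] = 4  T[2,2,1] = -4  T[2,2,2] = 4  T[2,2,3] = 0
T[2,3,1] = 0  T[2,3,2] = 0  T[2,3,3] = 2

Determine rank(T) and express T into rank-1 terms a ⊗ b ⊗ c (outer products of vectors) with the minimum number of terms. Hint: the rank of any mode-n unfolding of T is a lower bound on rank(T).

Lower bound: the mode-3 unfolding of T (rows indexed by k, columns by (i,j) = (1,1), (1,2), (1,3), (2,1), (2,2), (2,3)) is [[-2, 0, -2, 2, -4, 0], [0, 0, 0, -2, 4, 0], [4, 0, 4, 4, 0, 2]].
There the 3×3 minor on rows k ∈ {1, 2, 3}, columns (i,j) ∈ {(1,1), (2,1), (2,2)} is det [[-2, 2, -4], [0, -2, 4], [4, 4, 0]] = 32 ≠ 0, so this unfolding has rank ≥ 3; CP rank is at least every unfolding rank, so rank(T) ≥ 3. (This is only a lower bound: in general the CP rank may exceed every unfolding rank, so we still need to exhibit 3 rank-1 terms summing to T.)
Upper bound: T is a sum of 3 rank-1 terms, T = [0, 1] ⊗ [1, -2, 0] ⊗ [2, -2, 0] + [0, 1] ⊗ [2, 0, 1] ⊗ [0, 0, 2] + [1, 0] ⊗ [1, 0, 1] ⊗ [-2, 0, 4] (one valid choice — decompositions are not unique — normalised so each a, b is primitive with positive first nonzero entry; check it by expanding all entries), so rank(T) ≤ 3.
These bounds meet, so rank(T) = 3.

rank(T) = 3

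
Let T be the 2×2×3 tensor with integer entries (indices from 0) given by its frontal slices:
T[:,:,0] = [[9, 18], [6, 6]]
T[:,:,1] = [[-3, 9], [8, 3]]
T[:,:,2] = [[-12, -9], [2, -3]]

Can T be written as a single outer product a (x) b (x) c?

No

The mode-1 unfolding of T (rows indexed by i, columns by (j,k) = (0,0), (0,1), (0,2), (1,0), (1,1), (1,2)) is [[9, -3, -12, 18, 9, -9], [6, 8, 2, 6, 3, -3]].
There the 2×2 minor on rows i ∈ {0, 1}, columns (j,k) ∈ {(0,0), (0,1)} is det [[9, -3], [6, 8]] = 90 ≠ 0, so this unfolding has rank ≥ 2; CP rank is at least every unfolding rank, so rank(T) ≥ 2.
In particular rank(T) ≥ 2 > 1, so T is not rank-1.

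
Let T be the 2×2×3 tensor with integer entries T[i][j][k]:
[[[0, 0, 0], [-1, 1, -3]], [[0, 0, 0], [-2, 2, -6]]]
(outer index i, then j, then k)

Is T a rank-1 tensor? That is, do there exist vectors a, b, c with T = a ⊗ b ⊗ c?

Yes

If T = a ⊗ b ⊗ c then every fibre of T is a multiple of the corresponding factor, so read the factors off the fibres through the nonzero entry T[0,1,0] = -1.
The mode-1 fibre T[:,1,0] = [-1, -2] gives a = (1, 2) (primitive direction); the mode-2 fibre T[0,:,0] = [0, -1] gives b = (0, 1); then c[k] = T[0,1,k] / (a[0]·b[1]) = [-1, 1, -3] / 1 = (-1, 1, -3).
Expanding (1, 2) ⊗ (0, 1) ⊗ (-1, 1, -3) reproduces all 12 entries of T, so T = (1, 2) ⊗ (0, 1) ⊗ (-1, 1, -3) and rank(T) ≤ 1.
Equivalently every frontal slice T[:,:,k] is c[k] times the rank-1 matrix (1, 2) ⊗ (0, 1). So T has rank 1 (it is nonzero).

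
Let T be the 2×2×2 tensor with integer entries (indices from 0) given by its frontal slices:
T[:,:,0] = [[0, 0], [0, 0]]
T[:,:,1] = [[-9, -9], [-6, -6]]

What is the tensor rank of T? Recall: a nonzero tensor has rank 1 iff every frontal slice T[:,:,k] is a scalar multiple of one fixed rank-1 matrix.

1

Lower bound: T ≠ 0 (e.g. T[0,0,1] = -9), so rank(T) ≥ 1.
Upper bound: if T = a (x) b (x) c then every fibre of T is a multiple of the corresponding factor, so read the factors off the fibres through the nonzero entry T[0,0,1] = -9.
The mode-1 fibre T[:,0,1] = [-9, -6] gives a = [3, 2] (primitive direction); the mode-2 fibre T[0,:,1] = [-9, -9] gives b = [1, 1]; then c[k] = T[0,0,k] / (a[0]·b[0]) = [0, -9] / 3 = [0, -3].
Expanding [3, 2] (x) [1, 1] (x) [0, -3] reproduces all 8 entries of T, so T = [3, 2] (x) [1, 1] (x) [0, -3] and rank(T) ≤ 1.
These bounds meet, so rank(T) = 1.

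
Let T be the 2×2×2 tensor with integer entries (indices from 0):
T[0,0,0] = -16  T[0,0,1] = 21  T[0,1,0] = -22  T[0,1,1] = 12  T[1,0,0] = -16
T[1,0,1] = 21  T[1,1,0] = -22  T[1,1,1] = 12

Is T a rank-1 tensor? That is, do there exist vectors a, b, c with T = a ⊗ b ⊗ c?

The mode-3 unfolding of T (rows indexed by k, columns by (i,j) = (0,0), (0,1), (1,0), (1,1)) is [[-16, -22, -16, -22], [21, 12, 21, 12]].
There the 2×2 minor on rows k ∈ {0, 1}, columns (i,j) ∈ {(0,0), (0,1)} is det [[-16, -22], [21, 12]] = 270 ≠ 0, so this unfolding has rank ≥ 2; CP rank is at least every unfolding rank, so rank(T) ≥ 2.
In particular rank(T) ≥ 2 > 1, so T is not rank-1.

No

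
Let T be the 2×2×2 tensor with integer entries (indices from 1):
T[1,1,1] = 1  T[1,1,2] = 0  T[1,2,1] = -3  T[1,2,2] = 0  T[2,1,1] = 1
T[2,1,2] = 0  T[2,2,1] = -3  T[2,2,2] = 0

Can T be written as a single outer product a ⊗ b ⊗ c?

Yes

The mode-1 fibre T[:,1,1] = [1, 1] gives a = [1, 1] (primitive direction); the mode-2 fibre T[1,:,1] = [1, -3] gives b = [1, -3]; then c[k] = T[1,1,k] / (a[1]·b[1]) = [1, 0] / 1 = [1, 0].
Expanding [1, 1] ⊗ [1, -3] ⊗ [1, 0] reproduces all 8 entries of T, so T = [1, 1] ⊗ [1, -3] ⊗ [1, 0] and rank(T) ≤ 1.
Equivalently every frontal slice T[:,:,k] is c[k] times the rank-1 matrix [1, 1] ⊗ [1, -3]. So T has rank 1 (it is nonzero).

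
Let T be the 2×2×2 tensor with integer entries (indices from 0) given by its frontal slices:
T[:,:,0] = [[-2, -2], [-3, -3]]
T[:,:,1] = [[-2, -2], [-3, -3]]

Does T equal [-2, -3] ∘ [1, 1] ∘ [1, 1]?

Reconstruct entrywise from the claimed factors. For example, T[0,1,0] = -2 and Σₗ aₗ[0]bₗ[1]cₗ[0] = (-2)·(1)·(1) = -2; checking all 8 entries, every one matches. The claim holds.

Yes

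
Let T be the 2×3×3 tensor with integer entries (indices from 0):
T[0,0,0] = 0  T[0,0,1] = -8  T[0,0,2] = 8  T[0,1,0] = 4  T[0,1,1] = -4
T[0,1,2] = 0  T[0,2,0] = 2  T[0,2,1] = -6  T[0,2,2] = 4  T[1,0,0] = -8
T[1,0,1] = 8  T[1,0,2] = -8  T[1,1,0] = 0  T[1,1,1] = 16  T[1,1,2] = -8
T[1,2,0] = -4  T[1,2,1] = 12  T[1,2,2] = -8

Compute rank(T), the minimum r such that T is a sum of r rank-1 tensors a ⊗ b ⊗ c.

Lower bound: the mode-3 unfolding of T (rows indexed by k, columns by (i,j) = (0,0), (0,1), (0,2), (1,0), (1,1), (1,2)) is [[0, 4, 2, -8, 0, -4], [-8, -4, -6, 8, 16, 12], [8, 0, 4, -8, -8, -8]].
There the 3×3 minor on rows k ∈ {0, 1, 2}, columns (i,j) ∈ {(0,0), (0,1), (1,0)} is det [[0, 4, -8], [-8, -4, 8], [8, 0, -8]] = -256 ≠ 0, so this unfolding has rank ≥ 3; CP rank is at least every unfolding rank, so rank(T) ≥ 3. (This is only a lower bound: in general the CP rank may exceed every unfolding rank, so we still need to exhibit 3 rank-1 terms summing to T.)
Upper bound: T is a sum of 3 rank-1 terms, T = [1, -2] ⊗ [0, 2, 1] ⊗ [-2, -2, 0] + [1, -2] ⊗ [1, 1, 1] ⊗ [4, -4, 4] + [1, 0] ⊗ [1, -1, 0] ⊗ [-4, -4, 4] (one valid choice — decompositions are not unique — normalised so each a, b is primitive with positive first nonzero entry; check it by expanding all entries), so rank(T) ≤ 3.
These bounds meet, so rank(T) = 3.

3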